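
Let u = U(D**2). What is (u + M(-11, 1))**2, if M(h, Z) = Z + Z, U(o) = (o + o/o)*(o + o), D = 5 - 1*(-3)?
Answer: 69255684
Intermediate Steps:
D = 8 (D = 5 + 3 = 8)
U(o) = 2*o*(1 + o) (U(o) = (o + 1)*(2*o) = (1 + o)*(2*o) = 2*o*(1 + o))
M(h, Z) = 2*Z
u = 8320 (u = 2*8**2*(1 + 8**2) = 2*64*(1 + 64) = 2*64*65 = 8320)
(u + M(-11, 1))**2 = (8320 + 2*1)**2 = (8320 + 2)**2 = 8322**2 = 69255684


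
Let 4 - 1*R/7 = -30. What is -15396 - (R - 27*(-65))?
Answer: -17389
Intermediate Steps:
R = 238 (R = 28 - 7*(-30) = 28 + 210 = 238)
-15396 - (R - 27*(-65)) = -15396 - (238 - 27*(-65)) = -15396 - (238 + 1755) = -15396 - 1*1993 = -15396 - 1993 = -17389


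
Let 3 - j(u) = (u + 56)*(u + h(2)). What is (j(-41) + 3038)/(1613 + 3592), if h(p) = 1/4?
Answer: 14609/20820 ≈ 0.70168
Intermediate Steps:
h(p) = ¼
j(u) = 3 - (56 + u)*(¼ + u) (j(u) = 3 - (u + 56)*(u + ¼) = 3 - (56 + u)*(¼ + u))
(j(-41) + 3038)/(1613 + 3592) = ((-11 - 1*(-41)² - 225/4*(-41)) + 3038)/(1613 + 3592) = ((-11 - 1*1681 + 9225/4) + 3038)/5205 = ((-11 - 1681 + 9225/4) + 3038)*(1/5205) = (2457/4 + 3038)*(1/5205) = (14609/4)*(1/5205) = 14609/20820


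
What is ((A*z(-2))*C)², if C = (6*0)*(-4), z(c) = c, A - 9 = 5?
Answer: 0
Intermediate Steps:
A = 14 (A = 9 + 5 = 14)
C = 0 (C = 0*(-4) = 0)
((A*z(-2))*C)² = ((14*(-2))*0)² = (-28*0)² = 0² = 0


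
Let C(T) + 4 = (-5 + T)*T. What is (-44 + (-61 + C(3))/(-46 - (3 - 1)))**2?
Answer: 4165681/2304 ≈ 1808.0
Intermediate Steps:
C(T) = -4 + T*(-5 + T) (C(T) = -4 + (-5 + T)*T = -4 + T*(-5 + T))
(-44 + (-61 + C(3))/(-46 - (3 - 1)))**2 = (-44 + (-61 + (-4 + 3**2 - 5*3))/(-46 - (3 - 1)))**2 = (-44 + (-61 + (-4 + 9 - 15))/(-46 - 1*2))**2 = (-44 + (-61 - 10)/(-46 - 2))**2 = (-44 - 71/(-48))**2 = (-44 - 71*(-1/48))**2 = (-44 + 71/48)**2 = (-2041/48)**2 = 4165681/2304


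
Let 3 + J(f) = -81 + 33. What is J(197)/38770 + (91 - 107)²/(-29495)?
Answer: -2285873/228704230 ≈ -0.0099949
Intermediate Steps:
J(f) = -51 (J(f) = -3 + (-81 + 33) = -3 - 48 = -51)
J(197)/38770 + (91 - 107)²/(-29495) = -51/38770 + (91 - 107)²/(-29495) = -51*1/38770 + (-16)²*(-1/29495) = -51/38770 + 256*(-1/29495) = -51/38770 - 256/29495 = -2285873/228704230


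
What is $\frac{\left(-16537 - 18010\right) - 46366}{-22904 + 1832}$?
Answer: $\frac{26971}{7024} \approx 3.8398$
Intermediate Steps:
$\frac{\left(-16537 - 18010\right) - 46366}{-22904 + 1832} = \frac{-34547 - 46366}{-21072} = \left(-80913\right) \left(- \frac{1}{21072}\right) = \frac{26971}{7024}$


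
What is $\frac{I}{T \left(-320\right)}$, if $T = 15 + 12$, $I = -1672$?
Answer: $\frac{209}{1080} \approx 0.19352$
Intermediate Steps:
$T = 27$
$\frac{I}{T \left(-320\right)} = - \frac{1672}{27 \left(-320\right)} = - \frac{1672}{-8640} = \left(-1672\right) \left(- \frac{1}{8640}\right) = \frac{209}{1080}$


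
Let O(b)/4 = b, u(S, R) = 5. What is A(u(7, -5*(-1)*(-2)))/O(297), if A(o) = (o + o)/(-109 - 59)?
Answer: -5/99792 ≈ -5.0104e-5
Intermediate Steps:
A(o) = -o/84 (A(o) = (2*o)/(-168) = (2*o)*(-1/168) = -o/84)
O(b) = 4*b
A(u(7, -5*(-1)*(-2)))/O(297) = (-1/84*5)/((4*297)) = -5/84/1188 = -5/84*1/1188 = -5/99792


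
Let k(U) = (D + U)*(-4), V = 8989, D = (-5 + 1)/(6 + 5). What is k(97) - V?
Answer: -103131/11 ≈ -9375.5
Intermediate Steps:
D = -4/11 ≈ -0.36364
k(U) = 16/11 - 4*U (k(U) = (-4/11 + U)*(-4) = 16/11 - 4*U)
k(97) - V = (16/11 - 4*97) - 1*8989 = (16/11 - 388) - 8989 = -4252/11 - 8989 = -103131/11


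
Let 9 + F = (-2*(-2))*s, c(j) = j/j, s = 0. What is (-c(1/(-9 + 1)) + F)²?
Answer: 100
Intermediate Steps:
c(j) = 1
F = -9 (F = -9 - 2*(-2)*0 = -9 + 4*0 = -9 + 0 = -9)
(-c(1/(-9 + 1)) + F)² = (-1*1 - 9)² = (-1 - 9)² = (-10)² = 100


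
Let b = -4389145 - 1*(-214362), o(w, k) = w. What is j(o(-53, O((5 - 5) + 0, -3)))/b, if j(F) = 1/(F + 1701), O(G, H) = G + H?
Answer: -1/6880042384 ≈ -1.4535e-10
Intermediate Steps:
b = -4174783 (b = -4389145 + 214362 = -4174783)
j(F) = 1/(1701 + F)
j(o(-53, O((5 - 5) + 0, -3)))/b = 1/((1701 - 53)*(-4174783)) = -1/4174783/1648 = (1/1648)*(-1/4174783) = -1/6880042384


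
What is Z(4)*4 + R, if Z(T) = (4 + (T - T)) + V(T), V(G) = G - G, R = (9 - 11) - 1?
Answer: 13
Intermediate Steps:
R = -3 (R = -2 - 1 = -3)
V(G) = 0
Z(T) = 4 (Z(T) = (4 + (T - T)) + 0 = (4 + 0) + 0 = 4 + 0 = 4)
Z(4)*4 + R = 4*4 - 3 = 16 - 3 = 13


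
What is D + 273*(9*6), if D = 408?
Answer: 15150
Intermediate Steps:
D + 273*(9*6) = 408 + 273*(9*6) = 408 + 273*54 = 408 + 14742 = 15150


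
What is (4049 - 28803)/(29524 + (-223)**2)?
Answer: -24754/79253 ≈ -0.31234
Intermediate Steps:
(4049 - 28803)/(29524 + (-223)**2) = -24754/(29524 + 49729) = -24754/79253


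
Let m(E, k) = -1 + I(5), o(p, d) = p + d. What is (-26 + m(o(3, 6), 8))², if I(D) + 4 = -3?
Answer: 1156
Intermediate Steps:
o(p, d) = d + p
I(D) = -7 (I(D) = -4 - 3 = -7)
m(E, k) = -8 (m(E, k) = -1 - 7 = -8)
(-26 + m(o(3, 6), 8))² = (-26 - 8)² = (-34)² = 1156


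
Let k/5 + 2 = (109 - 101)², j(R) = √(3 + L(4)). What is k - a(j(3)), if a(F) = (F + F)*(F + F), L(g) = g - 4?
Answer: 298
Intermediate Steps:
L(g) = -4 + g
j(R) = √3 (j(R) = √(3 + (-4 + 4)) = √(3 + 0) = √3)
k = 310 (k = -10 + 5*(109 - 101)² = -10 + 5*8² = -10 + 5*64 = -10 + 320 = 310)
a(F) = 4*F² (a(F) = (2*F)*(2*F) = 4*F²)
k - a(j(3)) = 310 - 4*(√3)² = 310 - 4*3 = 310 - 1*12 = 310 - 12 = 298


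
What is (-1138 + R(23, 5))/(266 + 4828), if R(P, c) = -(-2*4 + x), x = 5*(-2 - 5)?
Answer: -365/1698 ≈ -0.21496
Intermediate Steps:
x = -35 (x = 5*(-7) = -35)
R(P, c) = 43 (R(P, c) = -(-2*4 - 35) = -(-8 - 35) = -1*(-43) = 43)
(-1138 + R(23, 5))/(266 + 4828) = (-1138 + 43)/(266 + 4828) = -1095/5094 = -1095*1/5094 = -365/1698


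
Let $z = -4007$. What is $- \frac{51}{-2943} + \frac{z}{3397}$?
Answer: $- \frac{3873118}{3332457} \approx -1.1622$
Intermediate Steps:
$- \frac{51}{-2943} + \frac{z}{3397} = - \frac{51}{-2943} - \frac{4007}{3397} = \left(-51\right) \left(- \frac{1}{2943}\right) - \frac{4007}{3397} = \frac{17}{981} - \frac{4007}{3397} = - \frac{3873118}{3332457}$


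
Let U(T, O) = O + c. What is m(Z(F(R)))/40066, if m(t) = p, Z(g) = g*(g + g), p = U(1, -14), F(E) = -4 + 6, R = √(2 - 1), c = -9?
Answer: -1/1742 ≈ -0.00057405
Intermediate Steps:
R = 1 (R = √1 = 1)
F(E) = 2
U(T, O) = -9 + O (U(T, O) = O - 9 = -9 + O)
p = -23 (p = -9 - 14 = -23)
Z(g) = 2*g² (Z(g) = g*(2*g) = 2*g²)
m(t) = -23
m(Z(F(R)))/40066 = -23/40066 = -23*1/40066 = -1/1742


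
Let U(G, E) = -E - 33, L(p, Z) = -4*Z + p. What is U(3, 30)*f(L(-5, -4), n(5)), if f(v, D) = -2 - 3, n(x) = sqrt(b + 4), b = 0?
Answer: 315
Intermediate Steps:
n(x) = 2 (n(x) = sqrt(0 + 4) = sqrt(4) = 2)
L(p, Z) = p - 4*Z
U(G, E) = -33 - E
f(v, D) = -5
U(3, 30)*f(L(-5, -4), n(5)) = (-33 - 1*30)*(-5) = (-33 - 30)*(-5) = -63*(-5) = 315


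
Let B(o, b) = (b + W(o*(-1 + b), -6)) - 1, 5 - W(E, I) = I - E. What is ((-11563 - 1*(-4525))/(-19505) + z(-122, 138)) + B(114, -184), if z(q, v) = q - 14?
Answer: -417399962/19505 ≈ -21400.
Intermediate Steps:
W(E, I) = 5 + E - I (W(E, I) = 5 - (I - E) = 5 + (E - I) = 5 + E - I)
z(q, v) = -14 + q
B(o, b) = 10 + b + o*(-1 + b) (B(o, b) = (b + (5 + o*(-1 + b) - 1*(-6))) - 1 = (b + (5 + o*(-1 + b) + 6)) - 1 = (b + (11 + o*(-1 + b))) - 1 = (11 + b + o*(-1 + b)) - 1 = 10 + b + o*(-1 + b))
((-11563 - 1*(-4525))/(-19505) + z(-122, 138)) + B(114, -184) = ((-11563 - 1*(-4525))/(-19505) + (-14 - 122)) + (10 - 184 + 114*(-1 - 184)) = ((-11563 + 4525)*(-1/19505) - 136) + (10 - 184 + 114*(-185)) = (-7038*(-1/19505) - 136) + (10 - 184 - 21090) = (7038/19505 - 136) - 21264 = -2645642/19505 - 21264 = -417399962/19505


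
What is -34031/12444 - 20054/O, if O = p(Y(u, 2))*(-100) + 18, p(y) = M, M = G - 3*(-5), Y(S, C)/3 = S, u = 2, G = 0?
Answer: 11062113/1024556 ≈ 10.797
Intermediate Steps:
Y(S, C) = 3*S
M = 15 (M = 0 - 3*(-5) = 0 + 15 = 15)
p(y) = 15
O = -1482 (O = 15*(-100) + 18 = -1500 + 18 = -1482)
-34031/12444 - 20054/O = -34031/12444 - 20054/(-1482) = -34031*1/12444 - 20054*(-1/1482) = -34031/12444 + 10027/741 = 11062113/1024556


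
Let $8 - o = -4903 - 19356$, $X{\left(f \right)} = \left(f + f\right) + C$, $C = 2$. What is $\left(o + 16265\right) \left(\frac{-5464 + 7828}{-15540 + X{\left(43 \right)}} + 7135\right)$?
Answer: $\frac{1117139498248}{3863} \approx 2.8919 \cdot 10^{8}$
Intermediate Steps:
$X{\left(f \right)} = 2 + 2 f$ ($X{\left(f \right)} = \left(f + f\right) + 2 = 2 f + 2 = 2 + 2 f$)
$o = 24267$ ($o = 8 - \left(-4903 - 19356\right) = 8 - -24259 = 8 + 24259 = 24267$)
$\left(o + 16265\right) \left(\frac{-5464 + 7828}{-15540 + X{\left(43 \right)}} + 7135\right) = \left(24267 + 16265\right) \left(\frac{-5464 + 7828}{-15540 + \left(2 + 2 \cdot 43\right)} + 7135\right) = 40532 \left(\frac{2364}{-15540 + \left(2 + 86\right)} + 7135\right) = 40532 \left(\frac{2364}{-15540 + 88} + 7135\right) = 40532 \left(\frac{2364}{-15452} + 7135\right) = 40532 \left(2364 \left(- \frac{1}{15452}\right) + 7135\right) = 40532 \left(- \frac{591}{3863} + 7135\right) = 40532 \cdot \frac{27561914}{3863} = \frac{1117139498248}{3863}$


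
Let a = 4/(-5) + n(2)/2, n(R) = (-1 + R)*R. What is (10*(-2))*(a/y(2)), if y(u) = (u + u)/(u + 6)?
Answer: -8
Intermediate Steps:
n(R) = R*(-1 + R)
y(u) = 2*u/(6 + u) (y(u) = (2*u)/(6 + u) = 2*u/(6 + u))
a = ⅕ (a = 4/(-5) + (2*(-1 + 2))/2 = 4*(-⅕) + (2*1)*(½) = -⅘ + 2*(½) = -⅘ + 1 = ⅕ ≈ 0.20000)
(10*(-2))*(a/y(2)) = (10*(-2))*(1/(5*((2*2/(6 + 2))))) = -4/(2*2/8) = -4/(2*2*(⅛)) = -4/½ = -4*2 = -20*⅖ = -8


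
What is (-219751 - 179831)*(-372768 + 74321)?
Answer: 119254049154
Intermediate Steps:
(-219751 - 179831)*(-372768 + 74321) = -399582*(-298447) = 119254049154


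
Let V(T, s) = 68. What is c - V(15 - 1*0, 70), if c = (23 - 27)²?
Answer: -52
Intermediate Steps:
c = 16 (c = (-4)² = 16)
c - V(15 - 1*0, 70) = 16 - 1*68 = 16 - 68 = -52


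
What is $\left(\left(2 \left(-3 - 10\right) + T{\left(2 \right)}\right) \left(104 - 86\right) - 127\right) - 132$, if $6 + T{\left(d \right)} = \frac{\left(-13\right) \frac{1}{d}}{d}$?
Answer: $- \frac{1787}{2} \approx -893.5$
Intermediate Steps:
$T{\left(d \right)} = -6 - \frac{13}{d^{2}}$ ($T{\left(d \right)} = -6 + \frac{\left(-13\right) \frac{1}{d}}{d} = -6 - \frac{13}{d^{2}}$)
$\left(\left(2 \left(-3 - 10\right) + T{\left(2 \right)}\right) \left(104 - 86\right) - 127\right) - 132 = \left(\left(2 \left(-3 - 10\right) - \left(6 + \frac{13}{4}\right)\right) \left(104 - 86\right) - 127\right) - 132 = \left(\left(2 \left(-3 - 10\right) - \frac{37}{4}\right) 18 - 127\right) - 132 = \left(\left(2 \left(-13\right) - \frac{37}{4}\right) 18 - 127\right) - 132 = \left(\left(-26 - \frac{37}{4}\right) 18 - 127\right) - 132 = \left(\left(- \frac{141}{4}\right) 18 - 127\right) - 132 = \left(- \frac{1269}{2} - 127\right) - 132 = - \frac{1523}{2} - 132 = - \frac{1787}{2}$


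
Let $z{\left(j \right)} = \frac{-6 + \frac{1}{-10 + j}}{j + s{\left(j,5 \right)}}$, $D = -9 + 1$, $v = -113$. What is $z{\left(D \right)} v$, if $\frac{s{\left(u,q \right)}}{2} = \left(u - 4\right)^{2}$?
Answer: $\frac{12317}{5040} \approx 2.4438$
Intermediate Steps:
$D = -8$
$s{\left(u,q \right)} = 2 \left(-4 + u\right)^{2}$ ($s{\left(u,q \right)} = 2 \left(u - 4\right)^{2} = 2 \left(-4 + u\right)^{2}$)
$z{\left(j \right)} = \frac{-6 + \frac{1}{-10 + j}}{j + 2 \left(-4 + j\right)^{2}}$
$z{\left(D \right)} v = \frac{61 - -48}{-320 - 35 \left(-8\right)^{2} + 2 \left(-8\right)^{3} + 182 \left(-8\right)} \left(-113\right) = \frac{61 + 48}{-320 - 2240 + 2 \left(-512\right) - 1456} \left(-113\right) = \frac{1}{-320 - 2240 - 1024 - 1456} \cdot 109 \left(-113\right) = \frac{1}{-5040} \cdot 109 \left(-113\right) = \left(- \frac{1}{5040}\right) 109 \left(-113\right) = \left(- \frac{109}{5040}\right) \left(-113\right) = \frac{12317}{5040}$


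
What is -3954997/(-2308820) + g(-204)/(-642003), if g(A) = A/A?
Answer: 2539117630171/1482269366460 ≈ 1.7130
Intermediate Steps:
g(A) = 1
-3954997/(-2308820) + g(-204)/(-642003) = -3954997/(-2308820) + 1/(-642003) = -3954997*(-1/2308820) + 1*(-1/642003) = 3954997/2308820 - 1/642003 = 2539117630171/1482269366460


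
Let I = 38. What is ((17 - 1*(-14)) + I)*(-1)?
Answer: -69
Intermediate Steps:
((17 - 1*(-14)) + I)*(-1) = ((17 - 1*(-14)) + 38)*(-1) = ((17 + 14) + 38)*(-1) = (31 + 38)*(-1) = 69*(-1) = -69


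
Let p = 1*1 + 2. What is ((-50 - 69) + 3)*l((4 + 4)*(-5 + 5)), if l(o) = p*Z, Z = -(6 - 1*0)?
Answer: 2088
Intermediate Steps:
p = 3 (p = 1 + 2 = 3)
Z = -6 (Z = -(6 + 0) = -1*6 = -6)
l(o) = -18 (l(o) = 3*(-6) = -18)
((-50 - 69) + 3)*l((4 + 4)*(-5 + 5)) = ((-50 - 69) + 3)*(-18) = (-119 + 3)*(-18) = -116*(-18) = 2088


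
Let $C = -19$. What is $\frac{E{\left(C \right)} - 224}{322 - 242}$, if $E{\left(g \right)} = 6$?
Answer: $- \frac{109}{40} \approx -2.725$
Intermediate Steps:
$\frac{E{\left(C \right)} - 224}{322 - 242} = \frac{6 - 224}{322 - 242} = - \frac{218}{80} = \left(-218\right) \frac{1}{80} = - \frac{109}{40}$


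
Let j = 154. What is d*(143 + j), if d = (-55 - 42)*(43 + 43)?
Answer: -2477574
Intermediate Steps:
d = -8342 (d = -97*86 = -8342)
d*(143 + j) = -8342*(143 + 154) = -8342*297 = -2477574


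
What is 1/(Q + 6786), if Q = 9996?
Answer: 1/16782 ≈ 5.9588e-5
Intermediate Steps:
1/(Q + 6786) = 1/(9996 + 6786) = 1/16782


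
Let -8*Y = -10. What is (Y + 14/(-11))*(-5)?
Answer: 5/44 ≈ 0.11364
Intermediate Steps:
Y = 5/4 (Y = -⅛*(-10) = 5/4 ≈ 1.2500)
(Y + 14/(-11))*(-5) = (5/4 + 14/(-11))*(-5) = (5/4 + 14*(-1/11))*(-5) = (5/4 - 14/11)*(-5) = -1/44*(-5) = 5/44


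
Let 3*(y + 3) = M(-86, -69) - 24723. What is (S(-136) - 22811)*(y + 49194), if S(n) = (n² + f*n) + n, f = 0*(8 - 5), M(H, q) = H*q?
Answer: -191072528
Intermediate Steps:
f = 0 (f = 0*3 = 0)
S(n) = n + n² (S(n) = (n² + 0*n) + n = (n² + 0) + n = n² + n = n + n²)
y = -6266 (y = -3 + (-86*(-69) - 24723)/3 = -3 + (5934 - 24723)/3 = -3 + (⅓)*(-18789) = -3 - 6263 = -6266)
(S(-136) - 22811)*(y + 49194) = (-136*(1 - 136) - 22811)*(-6266 + 49194) = (-136*(-135) - 22811)*42928 = (18360 - 22811)*42928 = -4451*42928 = -191072528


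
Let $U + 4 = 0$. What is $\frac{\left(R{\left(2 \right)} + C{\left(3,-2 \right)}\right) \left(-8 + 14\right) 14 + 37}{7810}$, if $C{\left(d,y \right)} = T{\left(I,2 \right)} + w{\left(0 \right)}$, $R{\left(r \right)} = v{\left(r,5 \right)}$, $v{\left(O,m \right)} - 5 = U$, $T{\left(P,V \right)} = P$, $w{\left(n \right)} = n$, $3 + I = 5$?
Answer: $\frac{289}{7810} \approx 0.037004$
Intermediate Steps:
$I = 2$ ($I = -3 + 5 = 2$)
$U = -4$ ($U = -4 + 0 = -4$)
$v{\left(O,m \right)} = 1$ ($v{\left(O,m \right)} = 5 - 4 = 1$)
$R{\left(r \right)} = 1$
$C{\left(d,y \right)} = 2$ ($C{\left(d,y \right)} = 2 + 0 = 2$)
$\frac{\left(R{\left(2 \right)} + C{\left(3,-2 \right)}\right) \left(-8 + 14\right) 14 + 37}{7810} = \frac{\left(1 + 2\right) \left(-8 + 14\right) 14 + 37}{7810} = \left(3 \cdot 6 \cdot 14 + 37\right) \frac{1}{7810} = \left(18 \cdot 14 + 37\right) \frac{1}{7810} = \left(252 + 37\right) \frac{1}{7810} = 289 \cdot \frac{1}{7810} = \frac{289}{7810}$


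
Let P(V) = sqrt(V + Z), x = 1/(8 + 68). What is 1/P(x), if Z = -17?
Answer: -2*I*sqrt(24529)/1291 ≈ -0.24263*I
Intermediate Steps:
x = 1/76 ≈ 0.013158
P(V) = sqrt(-17 + V) (P(V) = sqrt(V - 17) = sqrt(-17 + V))
1/P(x) = 1/(sqrt(-17 + 1/76)) = 1/(sqrt(-1291/76)) = 1/(I*sqrt(24529)/38) = -2*I*sqrt(24529)/1291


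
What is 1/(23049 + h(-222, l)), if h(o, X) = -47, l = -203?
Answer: 1/23002 ≈ 4.3474e-5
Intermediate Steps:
1/(23049 + h(-222, l)) = 1/(23049 - 47) = 1/23002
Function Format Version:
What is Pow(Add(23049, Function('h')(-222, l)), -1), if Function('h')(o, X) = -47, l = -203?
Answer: Rational(1, 23002) ≈ 4.3474e-5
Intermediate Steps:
Pow(Add(23049, Function('h')(-222, l)), -1) = Pow(Add(23049, -47), -1) = Pow(23002, -1) = Rational(1, 23002)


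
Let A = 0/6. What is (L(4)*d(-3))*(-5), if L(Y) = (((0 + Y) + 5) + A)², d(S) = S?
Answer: 1215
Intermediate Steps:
A = 0 (A = 0*(⅙) = 0)
L(Y) = (5 + Y)² (L(Y) = (((0 + Y) + 5) + 0)² = ((Y + 5) + 0)² = ((5 + Y) + 0)² = (5 + Y)²)
(L(4)*d(-3))*(-5) = ((5 + 4)²*(-3))*(-5) = (9²*(-3))*(-5) = (81*(-3))*(-5) = -243*(-5) = 1215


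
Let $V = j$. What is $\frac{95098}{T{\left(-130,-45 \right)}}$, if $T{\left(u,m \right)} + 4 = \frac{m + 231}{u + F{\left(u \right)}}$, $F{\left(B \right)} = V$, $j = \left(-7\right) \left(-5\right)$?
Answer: $- \frac{4517155}{283} \approx -15962.0$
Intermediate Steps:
$j = 35$
$V = 35$
$F{\left(B \right)} = 35$
$T{\left(u,m \right)} = -4 + \frac{231 + m}{35 + u}$ ($T{\left(u,m \right)} = -4 + \frac{m + 231}{u + 35} = -4 + \frac{231 + m}{35 + u}$)
$\frac{95098}{T{\left(-130,-45 \right)}} = \frac{95098}{\frac{1}{35 - 130} \left(91 - 45 - -520\right)} = \frac{95098}{\frac{1}{-95} \left(91 - 45 + 520\right)} = \frac{95098}{\left(- \frac{1}{95}\right) 566} = \frac{95098}{- \frac{566}{95}} = 95098 \left(- \frac{95}{566}\right) = - \frac{4517155}{283}$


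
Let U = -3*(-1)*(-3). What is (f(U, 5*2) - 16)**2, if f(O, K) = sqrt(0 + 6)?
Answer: (16 - sqrt(6))**2 ≈ 183.62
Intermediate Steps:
U = -9 (U = 3*(-3) = -9)
f(O, K) = sqrt(6)
(f(U, 5*2) - 16)**2 = (sqrt(6) - 16)**2 = (-16 + sqrt(6))**2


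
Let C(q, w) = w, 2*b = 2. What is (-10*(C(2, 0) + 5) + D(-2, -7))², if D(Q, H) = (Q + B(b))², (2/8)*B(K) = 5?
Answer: 75076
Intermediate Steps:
b = 1 (b = (½)*2 = 1)
B(K) = 20 (B(K) = 4*5 = 20)
D(Q, H) = (20 + Q)² (D(Q, H) = (Q + 20)² = (20 + Q)²)
(-10*(C(2, 0) + 5) + D(-2, -7))² = (-10*(0 + 5) + (20 - 2)²)² = (-10*5 + 18²)² = (-50 + 324)² = 274² = 75076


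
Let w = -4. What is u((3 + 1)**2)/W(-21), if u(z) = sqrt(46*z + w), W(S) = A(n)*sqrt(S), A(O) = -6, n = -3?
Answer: I*sqrt(427)/21 ≈ 0.984*I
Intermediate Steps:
W(S) = -6*sqrt(S)
u(z) = sqrt(-4 + 46*z) (u(z) = sqrt(46*z - 4) = sqrt(-4 + 46*z))
u((3 + 1)**2)/W(-21) = sqrt(-4 + 46*(3 + 1)**2)/((-6*I*sqrt(21))) = sqrt(-4 + 46*4**2)/((-6*I*sqrt(21))) = sqrt(-4 + 46*16)/((-6*I*sqrt(21))) = sqrt(-4 + 736)*(I*sqrt(21)/126) = sqrt(732)*(I*sqrt(21)/126) = (2*sqrt(183))*(I*sqrt(21)/126) = I*sqrt(427)/21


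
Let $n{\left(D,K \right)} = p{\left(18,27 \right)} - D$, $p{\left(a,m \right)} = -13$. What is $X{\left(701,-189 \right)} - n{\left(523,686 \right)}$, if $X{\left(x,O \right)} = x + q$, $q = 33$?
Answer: $1270$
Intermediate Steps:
$n{\left(D,K \right)} = -13 - D$
$X{\left(x,O \right)} = 33 + x$ ($X{\left(x,O \right)} = x + 33 = 33 + x$)
$X{\left(701,-189 \right)} - n{\left(523,686 \right)} = \left(33 + 701\right) - \left(-13 - 523\right) = 734 - \left(-13 - 523\right) = 734 - -536 = 734 + 536 = 1270$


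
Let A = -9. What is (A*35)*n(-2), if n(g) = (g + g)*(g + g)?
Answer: -5040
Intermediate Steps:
n(g) = 4*g² (n(g) = (2*g)*(2*g) = 4*g²)
(A*35)*n(-2) = (-9*35)*(4*(-2)²) = -1260*4 = -315*16 = -5040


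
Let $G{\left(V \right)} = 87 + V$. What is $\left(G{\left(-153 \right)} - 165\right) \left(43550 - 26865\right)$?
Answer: $-3854235$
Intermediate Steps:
$\left(G{\left(-153 \right)} - 165\right) \left(43550 - 26865\right) = \left(\left(87 - 153\right) - 165\right) \left(43550 - 26865\right) = \left(-66 - 165\right) 16685 = \left(-231\right) 16685 = -3854235$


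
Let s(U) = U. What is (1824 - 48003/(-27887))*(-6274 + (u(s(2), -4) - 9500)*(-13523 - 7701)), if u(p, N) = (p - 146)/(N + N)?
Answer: 10245895845189354/27887 ≈ 3.6741e+11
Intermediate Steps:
u(p, N) = (-146 + p)/(2*N) (u(p, N) = (-146 + p)/((2*N)) = (-146 + p)*(1/(2*N)) = (-146 + p)/(2*N))
(1824 - 48003/(-27887))*(-6274 + (u(s(2), -4) - 9500)*(-13523 - 7701)) = (1824 - 48003/(-27887))*(-6274 + ((½)*(-146 + 2)/(-4) - 9500)*(-13523 - 7701)) = (1824 - 48003*(-1/27887))*(-6274 + ((½)*(-¼)*(-144) - 9500)*(-21224)) = (1824 + 48003/27887)*(-6274 + (18 - 9500)*(-21224)) = 50913891*(-6274 - 9482*(-21224))/27887 = 50913891*(-6274 + 201245968)/27887 = (50913891/27887)*201239694 = 10245895845189354/27887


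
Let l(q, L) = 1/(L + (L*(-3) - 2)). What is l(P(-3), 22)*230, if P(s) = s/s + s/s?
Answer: -5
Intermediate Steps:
P(s) = 2 (P(s) = 1 + 1 = 2)
l(q, L) = 1/(-2 - 2*L) (l(q, L) = 1/(L + (-3*L - 2)) = 1/(L + (-2 - 3*L)) = 1/(-2 - 2*L))
l(P(-3), 22)*230 = -1/(2 + 2*22)*230 = -1/(2 + 44)*230 = -1/46*230 = -5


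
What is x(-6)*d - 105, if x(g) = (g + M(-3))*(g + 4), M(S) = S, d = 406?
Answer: 7203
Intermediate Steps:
x(g) = (-3 + g)*(4 + g) (x(g) = (g - 3)*(g + 4) = (-3 + g)*(4 + g))
x(-6)*d - 105 = (-12 - 6 + (-6)**2)*406 - 105 = (-12 - 6 + 36)*406 - 105 = 18*406 - 105 = 7308 - 105 = 7203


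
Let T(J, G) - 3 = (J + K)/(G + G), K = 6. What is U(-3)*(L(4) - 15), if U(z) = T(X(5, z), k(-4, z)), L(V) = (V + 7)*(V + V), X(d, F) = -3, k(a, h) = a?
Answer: 1533/8 ≈ 191.63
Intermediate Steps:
L(V) = 2*V*(7 + V) (L(V) = (7 + V)*(2*V) = 2*V*(7 + V))
T(J, G) = 3 + (6 + J)/(2*G) (T(J, G) = 3 + (J + 6)/(G + G) = 3 + (6 + J)/((2*G)) = 3 + (6 + J)*(1/(2*G)) = 3 + (6 + J)/(2*G))
U(z) = 21/8 (U(z) = (1/2)*(6 - 3 + 6*(-4))/(-4) = (1/2)*(-1/4)*(6 - 3 - 24) = (1/2)*(-1/4)*(-21) = 21/8)
U(-3)*(L(4) - 15) = 21*(2*4*(7 + 4) - 15)/8 = 21*(2*4*11 - 15)/8 = 21*(88 - 15)/8 = (21/8)*73 = 1533/8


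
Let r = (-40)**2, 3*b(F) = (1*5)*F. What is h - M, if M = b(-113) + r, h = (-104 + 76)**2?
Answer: -1883/3 ≈ -627.67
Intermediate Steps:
b(F) = 5*F/3 (b(F) = ((1*5)*F)/3 = (5*F)/3 = 5*F/3)
r = 1600
h = 784 (h = (-28)**2 = 784)
M = 4235/3 (M = (5/3)*(-113) + 1600 = -565/3 + 1600 = 4235/3 ≈ 1411.7)
h - M = 784 - 1*4235/3 = 784 - 4235/3 = -1883/3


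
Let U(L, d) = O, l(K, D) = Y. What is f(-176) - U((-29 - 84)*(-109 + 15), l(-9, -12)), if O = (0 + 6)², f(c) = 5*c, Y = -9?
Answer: -916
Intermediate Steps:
l(K, D) = -9
O = 36 (O = 6² = 36)
U(L, d) = 36
f(-176) - U((-29 - 84)*(-109 + 15), l(-9, -12)) = 5*(-176) - 1*36 = -880 - 36 = -916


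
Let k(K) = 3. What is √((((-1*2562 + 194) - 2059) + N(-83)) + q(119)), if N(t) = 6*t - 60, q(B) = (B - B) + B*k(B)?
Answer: 2*I*√1157 ≈ 68.029*I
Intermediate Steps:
q(B) = 3*B (q(B) = (B - B) + B*3 = 0 + 3*B = 3*B)
N(t) = -60 + 6*t
√((((-1*2562 + 194) - 2059) + N(-83)) + q(119)) = √((((-1*2562 + 194) - 2059) + (-60 + 6*(-83))) + 3*119) = √((((-2562 + 194) - 2059) + (-60 - 498)) + 357) = √(((-2368 - 2059) - 558) + 357) = √((-4427 - 558) + 357) = √(-4985 + 357) = √(-4628) = 2*I*√1157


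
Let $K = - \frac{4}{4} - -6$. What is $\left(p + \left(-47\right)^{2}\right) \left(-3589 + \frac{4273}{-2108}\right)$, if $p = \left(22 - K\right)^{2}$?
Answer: $- \frac{9454786365}{1054} \approx -8.9704 \cdot 10^{6}$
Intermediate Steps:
$K = 5$ ($K = \left(-4\right) \frac{1}{4} + 6 = -1 + 6 = 5$)
$p = 289$ ($p = \left(22 - 5\right)^{2} = 17^{2} = 289$)
$\left(p + \left(-47\right)^{2}\right) \left(-3589 + \frac{4273}{-2108}\right) = \left(289 + \left(-47\right)^{2}\right) \left(-3589 + \frac{4273}{-2108}\right) = \left(289 + 2209\right) \left(-3589 + 4273 \left(- \frac{1}{2108}\right)\right) = 2498 \left(-3589 - \frac{4273}{2108}\right) = 2498 \left(- \frac{7569885}{2108}\right) = - \frac{9454786365}{1054}$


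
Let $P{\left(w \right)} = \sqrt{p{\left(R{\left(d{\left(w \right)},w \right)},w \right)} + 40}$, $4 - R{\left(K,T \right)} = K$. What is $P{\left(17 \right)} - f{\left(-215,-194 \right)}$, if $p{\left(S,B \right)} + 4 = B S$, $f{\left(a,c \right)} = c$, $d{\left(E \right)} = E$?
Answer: $194 + i \sqrt{185} \approx 194.0 + 13.601 i$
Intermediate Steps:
$R{\left(K,T \right)} = 4 - K$
$p{\left(S,B \right)} = -4 + B S$
$P{\left(w \right)} = \sqrt{36 + w \left(4 - w\right)}$ ($P{\left(w \right)} = \sqrt{\left(-4 + w \left(4 - w\right)\right) + 40} = \sqrt{36 + w \left(4 - w\right)}$)
$P{\left(17 \right)} - f{\left(-215,-194 \right)} = \sqrt{36 - 17 \left(-4 + 17\right)} - -194 = \sqrt{36 - 17 \cdot 13} + 194 = \sqrt{36 - 221} + 194 = \sqrt{-185} + 194 = i \sqrt{185} + 194 = 194 + i \sqrt{185}$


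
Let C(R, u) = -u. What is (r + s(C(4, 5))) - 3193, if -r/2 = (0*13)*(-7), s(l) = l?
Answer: -3198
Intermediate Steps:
r = 0 (r = -2*0*13*(-7) = -0*(-7) = -2*0 = 0)
(r + s(C(4, 5))) - 3193 = (0 - 1*5) - 3193 = (0 - 5) - 3193 = -5 - 3193 = -3198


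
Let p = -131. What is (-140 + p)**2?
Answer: 73441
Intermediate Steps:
(-140 + p)**2 = (-140 - 131)**2 = (-271)**2 = 73441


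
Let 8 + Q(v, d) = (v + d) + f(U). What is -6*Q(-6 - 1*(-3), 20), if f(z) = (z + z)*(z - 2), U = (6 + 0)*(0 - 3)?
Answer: -4374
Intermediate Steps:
U = -18 (U = 6*(-3) = -18)
f(z) = 2*z*(-2 + z) (f(z) = (2*z)*(-2 + z) = 2*z*(-2 + z))
Q(v, d) = 712 + d + v (Q(v, d) = -8 + ((v + d) + 2*(-18)*(-2 - 18)) = -8 + ((d + v) + 2*(-18)*(-20)) = -8 + ((d + v) + 720) = -8 + (720 + d + v) = 712 + d + v)
-6*Q(-6 - 1*(-3), 20) = -6*(712 + 20 + (-6 - 1*(-3))) = -6*(712 + 20 + (-6 + 3)) = -6*(712 + 20 - 3) = -6*729 = -4374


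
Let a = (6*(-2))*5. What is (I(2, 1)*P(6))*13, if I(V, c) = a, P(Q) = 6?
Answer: -4680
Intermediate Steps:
a = -60 (a = -12*5 = -60)
I(V, c) = -60
(I(2, 1)*P(6))*13 = -60*6*13 = -360*13 = -4680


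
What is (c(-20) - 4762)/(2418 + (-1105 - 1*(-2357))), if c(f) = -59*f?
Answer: -1791/1835 ≈ -0.97602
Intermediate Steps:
(c(-20) - 4762)/(2418 + (-1105 - 1*(-2357))) = (-59*(-20) - 4762)/(2418 + (-1105 - 1*(-2357))) = (1180 - 4762)/(2418 + (-1105 + 2357)) = -3582/(2418 + 1252) = -3582/3670 = -3582*1/3670 = -1791/1835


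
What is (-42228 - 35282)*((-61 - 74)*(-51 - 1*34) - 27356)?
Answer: 1230936310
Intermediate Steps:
(-42228 - 35282)*((-61 - 74)*(-51 - 1*34) - 27356) = -77510*(-135*(-51 - 34) - 27356) = -77510*(-135*(-85) - 27356) = -77510*(11475 - 27356) = -77510*(-15881) = 1230936310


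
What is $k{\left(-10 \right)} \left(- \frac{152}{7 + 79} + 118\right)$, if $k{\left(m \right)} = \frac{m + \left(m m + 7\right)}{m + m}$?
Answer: $- \frac{242403}{430} \approx -563.73$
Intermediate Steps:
$k{\left(m \right)} = \frac{7 + m + m^{2}}{2 m}$ ($k{\left(m \right)} = \frac{m + \left(m^{2} + 7\right)}{2 m} = \left(m + \left(7 + m^{2}\right)\right) \frac{1}{2 m} = \left(7 + m + m^{2}\right) \frac{1}{2 m} = \frac{7 + m + m^{2}}{2 m}$)
$k{\left(-10 \right)} \left(- \frac{152}{7 + 79} + 118\right) = \frac{7 - 10 \left(1 - 10\right)}{2 \left(-10\right)} \left(- \frac{152}{7 + 79} + 118\right) = \frac{1}{2} \left(- \frac{1}{10}\right) \left(7 - -90\right) \left(- \frac{152}{86} + 118\right) = \frac{1}{2} \left(- \frac{1}{10}\right) \left(7 + 90\right) \left(\left(-152\right) \frac{1}{86} + 118\right) = \frac{1}{2} \left(- \frac{1}{10}\right) 97 \left(- \frac{76}{43} + 118\right) = \left(- \frac{97}{20}\right) \frac{4998}{43} = - \frac{242403}{430}$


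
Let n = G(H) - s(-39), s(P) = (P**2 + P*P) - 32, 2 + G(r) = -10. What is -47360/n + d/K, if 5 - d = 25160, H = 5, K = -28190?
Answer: 141109681/8519018 ≈ 16.564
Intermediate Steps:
d = -25155 (d = 5 - 1*25160 = 5 - 25160 = -25155)
G(r) = -12 (G(r) = -2 - 10 = -12)
s(P) = -32 + 2*P**2 (s(P) = (P**2 + P**2) - 32 = 2*P**2 - 32 = -32 + 2*P**2)
n = -3022 (n = -12 - (-32 + 2*(-39)**2) = -12 - (-32 + 2*1521) = -12 - (-32 + 3042) = -12 - 1*3010 = -12 - 3010 = -3022)
-47360/n + d/K = -47360/(-3022) - 25155/(-28190) = -47360*(-1/3022) - 25155*(-1/28190) = 23680/1511 + 5031/5638 = 141109681/8519018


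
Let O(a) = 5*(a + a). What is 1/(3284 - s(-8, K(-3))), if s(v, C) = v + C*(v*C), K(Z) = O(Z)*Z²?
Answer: 1/586492 ≈ 1.7051e-6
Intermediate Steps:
O(a) = 10*a (O(a) = 5*(2*a) = 10*a)
K(Z) = 10*Z³ (K(Z) = (10*Z)*Z² = 10*Z³)
s(v, C) = v + v*C² (s(v, C) = v + C*(C*v) = v + v*C²)
1/(3284 - s(-8, K(-3))) = 1/(3284 - (-8)*(1 + (10*(-3)³)²)) = 1/(3284 - (-8)*(1 + (10*(-27))²)) = 1/(3284 - (-8)*(1 + (-270)²)) = 1/(3284 - (-8)*(1 + 72900)) = 1/(3284 - (-8)*72901) = 1/(3284 - 1*(-583208)) = 1/(3284 + 583208) = 1/586492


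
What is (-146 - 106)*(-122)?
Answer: 30744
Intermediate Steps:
(-146 - 106)*(-122) = -252*(-122) = 30744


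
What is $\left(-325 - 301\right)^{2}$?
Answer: $391876$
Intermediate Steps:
$\left(-325 - 301\right)^{2} = \left(-626\right)^{2} = 391876$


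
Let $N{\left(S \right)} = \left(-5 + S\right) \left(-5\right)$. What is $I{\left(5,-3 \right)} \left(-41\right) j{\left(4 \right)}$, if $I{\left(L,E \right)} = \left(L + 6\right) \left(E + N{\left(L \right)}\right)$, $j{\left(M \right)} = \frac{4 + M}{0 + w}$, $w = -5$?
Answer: $- \frac{10824}{5} \approx -2164.8$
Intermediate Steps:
$N{\left(S \right)} = 25 - 5 S$
$j{\left(M \right)} = - \frac{4}{5} - \frac{M}{5}$ ($j{\left(M \right)} = \frac{4 + M}{0 - 5} = \frac{4 + M}{-5} = \left(4 + M\right) \left(- \frac{1}{5}\right) = - \frac{4}{5} - \frac{M}{5}$)
$I{\left(L,E \right)} = \left(6 + L\right) \left(25 + E - 5 L\right)$ ($I{\left(L,E \right)} = \left(L + 6\right) \left(E - \left(-25 + 5 L\right)\right) = \left(6 + L\right) \left(25 + E - 5 L\right)$)
$I{\left(5,-3 \right)} \left(-41\right) j{\left(4 \right)} = \left(150 - 25 - 5 \cdot 5^{2} + 6 \left(-3\right) - 15\right) \left(-41\right) \left(- \frac{4}{5} - \frac{4}{5}\right) = \left(150 - 25 - 125 - 18 - 15\right) \left(-41\right) \left(- \frac{4}{5} - \frac{4}{5}\right) = \left(150 - 25 - 125 - 18 - 15\right) \left(-41\right) \left(- \frac{8}{5}\right) = \left(-33\right) \left(-41\right) \left(- \frac{8}{5}\right) = 1353 \left(- \frac{8}{5}\right) = - \frac{10824}{5}$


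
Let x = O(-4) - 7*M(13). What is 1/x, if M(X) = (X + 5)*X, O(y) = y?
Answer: -1/1642 ≈ -0.00060901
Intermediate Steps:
M(X) = X*(5 + X) (M(X) = (5 + X)*X = X*(5 + X))
x = -1642 (x = -4 - 91*(5 + 13) = -4 - 91*18 = -4 - 7*234 = -4 - 1638 = -1642)
1/x = 1/(-1642) = -1/1642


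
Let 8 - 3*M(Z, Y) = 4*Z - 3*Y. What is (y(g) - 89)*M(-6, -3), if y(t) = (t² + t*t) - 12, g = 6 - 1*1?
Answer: -391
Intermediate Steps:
M(Z, Y) = 8/3 + Y - 4*Z/3 (M(Z, Y) = 8/3 - (4*Z - 3*Y)/3 = 8/3 - (-3*Y + 4*Z)/3 = 8/3 + (Y - 4*Z/3) = 8/3 + Y - 4*Z/3)
g = 5 (g = 6 - 1 = 5)
y(t) = -12 + 2*t² (y(t) = (t² + t²) - 12 = 2*t² - 12 = -12 + 2*t²)
(y(g) - 89)*M(-6, -3) = ((-12 + 2*5²) - 89)*(8/3 - 3 - 4/3*(-6)) = ((-12 + 2*25) - 89)*(8/3 - 3 + 8) = ((-12 + 50) - 89)*(23/3) = (38 - 89)*(23/3) = -51*23/3 = -391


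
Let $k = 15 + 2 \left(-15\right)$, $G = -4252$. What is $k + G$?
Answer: $-4267$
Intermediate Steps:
$k = -15$ ($k = 15 - 30 = -15$)
$k + G = -15 - 4252 = -4267$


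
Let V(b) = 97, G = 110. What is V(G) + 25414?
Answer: 25511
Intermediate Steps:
V(G) + 25414 = 97 + 25414 = 25511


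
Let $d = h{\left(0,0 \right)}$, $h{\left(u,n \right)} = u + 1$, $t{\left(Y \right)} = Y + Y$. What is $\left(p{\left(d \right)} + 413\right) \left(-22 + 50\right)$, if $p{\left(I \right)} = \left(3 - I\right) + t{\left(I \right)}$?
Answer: $11676$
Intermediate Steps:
$t{\left(Y \right)} = 2 Y$
$h{\left(u,n \right)} = 1 + u$
$d = 1$ ($d = 1 + 0 = 1$)
$p{\left(I \right)} = 3 + I$ ($p{\left(I \right)} = \left(3 - I\right) + 2 I = 3 + I$)
$\left(p{\left(d \right)} + 413\right) \left(-22 + 50\right) = \left(\left(3 + 1\right) + 413\right) \left(-22 + 50\right) = \left(4 + 413\right) 28 = 417 \cdot 28 = 11676$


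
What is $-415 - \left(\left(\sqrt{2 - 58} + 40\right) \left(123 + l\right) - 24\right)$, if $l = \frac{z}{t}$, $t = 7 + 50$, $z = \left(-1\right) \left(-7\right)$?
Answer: $- \frac{303007}{57} - \frac{14036 i \sqrt{14}}{57} \approx -5315.9 - 921.37 i$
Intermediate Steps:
$z = 7$
$t = 57$
$l = \frac{7}{57} \approx 0.12281$
$-415 - \left(\left(\sqrt{2 - 58} + 40\right) \left(123 + l\right) - 24\right) = -415 - \left(\left(\sqrt{2 - 58} + 40\right) \left(123 + \frac{7}{57}\right) - 24\right) = -415 - \left(\left(\sqrt{-56} + 40\right) \frac{7018}{57} - 24\right) = -415 - \left(\left(2 i \sqrt{14} + 40\right) \frac{7018}{57} - 24\right) = -415 - \left(\left(40 + 2 i \sqrt{14}\right) \frac{7018}{57} - 24\right) = -415 - \left(\left(\frac{280720}{57} + \frac{14036 i \sqrt{14}}{57}\right) - 24\right) = -415 - \left(\frac{279352}{57} + \frac{14036 i \sqrt{14}}{57}\right) = - \frac{303007}{57} - \frac{14036 i \sqrt{14}}{57}$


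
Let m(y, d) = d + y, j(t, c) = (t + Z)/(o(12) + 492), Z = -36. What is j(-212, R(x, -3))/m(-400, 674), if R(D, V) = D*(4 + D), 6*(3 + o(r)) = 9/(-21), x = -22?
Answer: -1736/937765 ≈ -0.0018512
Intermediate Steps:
o(r) = -43/14 (o(r) = -3 + (9/(-21))/6 = -3 + (9*(-1/21))/6 = -3 + (⅙)*(-3/7) = -3 - 1/14 = -43/14)
j(t, c) = -504/6845 + 14*t/6845 (j(t, c) = (t - 36)/(-43/14 + 492) = (-36 + t)/(6845/14) = (-36 + t)*(14/6845) = -504/6845 + 14*t/6845)
j(-212, R(x, -3))/m(-400, 674) = (-504/6845 + (14/6845)*(-212))/(674 - 400) = (-504/6845 - 2968/6845)/274 = -3472/6845*1/274 = -1736/937765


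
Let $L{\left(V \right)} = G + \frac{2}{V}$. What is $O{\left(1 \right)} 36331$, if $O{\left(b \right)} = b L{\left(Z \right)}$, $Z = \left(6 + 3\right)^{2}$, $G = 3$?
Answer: $\frac{8901095}{81} \approx 1.0989 \cdot 10^{5}$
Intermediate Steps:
$Z = 81$ ($Z = 9^{2} = 81$)
$L{\left(V \right)} = 3 + \frac{2}{V}$
$O{\left(b \right)} = \frac{245 b}{81}$ ($O{\left(b \right)} = b \left(3 + \frac{2}{81}\right) = b \frac{245}{81} = \frac{245 b}{81}$)
$O{\left(1 \right)} 36331 = \frac{245}{81} \cdot 1 \cdot 36331 = \frac{245}{81} \cdot 36331 = \frac{8901095}{81}$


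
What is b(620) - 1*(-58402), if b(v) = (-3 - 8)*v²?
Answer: -4169998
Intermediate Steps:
b(v) = -11*v²
b(620) - 1*(-58402) = -11*620² - 1*(-58402) = -11*384400 + 58402 = -4228400 + 58402 = -4169998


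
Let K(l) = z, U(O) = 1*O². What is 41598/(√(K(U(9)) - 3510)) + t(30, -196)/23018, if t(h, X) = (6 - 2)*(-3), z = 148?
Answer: -6/11509 - 20799*I*√2/41 ≈ -0.00052133 - 717.42*I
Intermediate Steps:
t(h, X) = -12 (t(h, X) = 4*(-3) = -12)
U(O) = O²
K(l) = 148
41598/(√(K(U(9)) - 3510)) + t(30, -196)/23018 = 41598/(√(148 - 3510)) - 12/23018 = 41598/(√(-3362)) - 12*1/23018 = 41598/((41*I*√2)) - 6/11509 = 41598*(-I*√2/82) - 6/11509 = -20799*I*√2/41 - 6/11509 = -6/11509 - 20799*I*√2/41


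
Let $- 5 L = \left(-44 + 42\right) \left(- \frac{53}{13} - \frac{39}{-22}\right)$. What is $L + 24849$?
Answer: $\frac{17766376}{715} \approx 24848.0$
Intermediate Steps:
$L = - \frac{659}{715}$ ($L = - \frac{\left(-44 + 42\right) \left(- \frac{53}{13} - \frac{39}{-22}\right)}{5} = - \frac{\left(-2\right) \left(\left(-53\right) \frac{1}{13} - - \frac{39}{22}\right)}{5} = - \frac{\left(-2\right) \left(- \frac{53}{13} + \frac{39}{22}\right)}{5} = - \frac{\left(-2\right) \left(- \frac{659}{286}\right)}{5} = \left(- \frac{1}{5}\right) \frac{659}{143} = - \frac{659}{715} \approx -0.92168$)
$L + 24849 = - \frac{659}{715} + 24849 = \frac{17766376}{715}$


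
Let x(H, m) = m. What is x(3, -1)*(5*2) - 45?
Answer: -55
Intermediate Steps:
x(3, -1)*(5*2) - 45 = -5*2 - 45 = -1*10 - 45 = -10 - 45 = -55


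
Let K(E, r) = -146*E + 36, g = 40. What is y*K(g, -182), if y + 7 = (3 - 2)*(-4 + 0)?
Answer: 63844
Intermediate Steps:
y = -11 (y = -7 + (3 - 2)*(-4 + 0) = -7 + 1*(-4) = -7 - 4 = -11)
K(E, r) = 36 - 146*E
y*K(g, -182) = -11*(36 - 146*40) = -11*(36 - 5840) = -11*(-5804) = 63844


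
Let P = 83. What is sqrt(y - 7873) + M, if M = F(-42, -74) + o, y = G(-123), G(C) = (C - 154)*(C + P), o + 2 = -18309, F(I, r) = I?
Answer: -18353 + sqrt(3207) ≈ -18296.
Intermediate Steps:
o = -18311 (o = -2 - 18309 = -18311)
G(C) = (-154 + C)*(83 + C) (G(C) = (C - 154)*(C + 83) = (-154 + C)*(83 + C))
y = 11080 (y = -12782 + (-123)**2 - 71*(-123) = -12782 + 15129 + 8733 = 11080)
M = -18353 (M = -42 - 18311 = -18353)
sqrt(y - 7873) + M = sqrt(11080 - 7873) - 18353 = sqrt(3207) - 18353 = -18353 + sqrt(3207)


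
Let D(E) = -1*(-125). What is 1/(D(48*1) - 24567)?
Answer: -1/24442 ≈ -4.0913e-5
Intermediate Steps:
D(E) = 125
1/(D(48*1) - 24567) = 1/(125 - 24567) = 1/(-24442) = -1/24442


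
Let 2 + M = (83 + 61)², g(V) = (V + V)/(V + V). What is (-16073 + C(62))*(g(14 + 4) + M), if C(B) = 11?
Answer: -333045570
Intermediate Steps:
g(V) = 1 (g(V) = (2*V)/((2*V)) = (2*V)*(1/(2*V)) = 1)
M = 20734 (M = -2 + (83 + 61)² = -2 + 144² = -2 + 20736 = 20734)
(-16073 + C(62))*(g(14 + 4) + M) = (-16073 + 11)*(1 + 20734) = -16062*20735 = -333045570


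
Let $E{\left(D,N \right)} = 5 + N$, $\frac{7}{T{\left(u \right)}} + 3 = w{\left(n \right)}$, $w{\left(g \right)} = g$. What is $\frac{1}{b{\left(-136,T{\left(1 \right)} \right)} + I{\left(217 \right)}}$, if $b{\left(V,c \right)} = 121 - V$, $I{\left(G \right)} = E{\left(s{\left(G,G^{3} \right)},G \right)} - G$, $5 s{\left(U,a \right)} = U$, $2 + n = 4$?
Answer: $\frac{1}{262} \approx 0.0038168$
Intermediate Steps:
$n = 2$ ($n = -2 + 4 = 2$)
$s{\left(U,a \right)} = \frac{U}{5}$
$T{\left(u \right)} = -7$ ($T{\left(u \right)} = \frac{7}{-3 + 2} = \frac{7}{-1} = 7 \left(-1\right) = -7$)
$I{\left(G \right)} = 5$ ($I{\left(G \right)} = \left(5 + G\right) - G = 5$)
$\frac{1}{b{\left(-136,T{\left(1 \right)} \right)} + I{\left(217 \right)}} = \frac{1}{\left(121 - -136\right) + 5} = \frac{1}{\left(121 + 136\right) + 5} = \frac{1}{257 + 5} = \frac{1}{262}$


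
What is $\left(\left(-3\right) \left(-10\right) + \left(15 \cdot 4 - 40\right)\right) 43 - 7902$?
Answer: $-5752$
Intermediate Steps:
$\left(\left(-3\right) \left(-10\right) + \left(15 \cdot 4 - 40\right)\right) 43 - 7902 = \left(30 + \left(60 - 40\right)\right) 43 - 7902 = \left(30 + 20\right) 43 - 7902 = 50 \cdot 43 - 7902 = 2150 - 7902 = -5752$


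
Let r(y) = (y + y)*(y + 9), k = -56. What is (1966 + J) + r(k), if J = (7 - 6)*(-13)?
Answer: 7217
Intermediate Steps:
r(y) = 2*y*(9 + y) (r(y) = (2*y)*(9 + y) = 2*y*(9 + y))
J = -13 (J = 1*(-13) = -13)
(1966 + J) + r(k) = (1966 - 13) + 2*(-56)*(9 - 56) = 1953 + 2*(-56)*(-47) = 1953 + 5264 = 7217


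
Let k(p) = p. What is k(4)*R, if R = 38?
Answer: 152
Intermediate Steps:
k(4)*R = 4*38 = 152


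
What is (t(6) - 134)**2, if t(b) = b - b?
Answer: 17956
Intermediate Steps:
t(b) = 0
(t(6) - 134)**2 = (0 - 134)**2 = (-134)**2 = 17956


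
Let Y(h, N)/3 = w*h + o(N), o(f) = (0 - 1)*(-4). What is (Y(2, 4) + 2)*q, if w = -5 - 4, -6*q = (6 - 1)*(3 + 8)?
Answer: 1100/3 ≈ 366.67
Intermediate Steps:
q = -55/6 (q = -(6 - 1)*(3 + 8)/6 = -5*11/6 = -1/6*55 = -55/6 ≈ -9.1667)
w = -9
o(f) = 4 (o(f) = -1*(-4) = 4)
Y(h, N) = 12 - 27*h (Y(h, N) = 3*(-9*h + 4) = 3*(4 - 9*h) = 12 - 27*h)
(Y(2, 4) + 2)*q = ((12 - 27*2) + 2)*(-55/6) = ((12 - 54) + 2)*(-55/6) = (-42 + 2)*(-55/6) = -40*(-55/6) = 1100/3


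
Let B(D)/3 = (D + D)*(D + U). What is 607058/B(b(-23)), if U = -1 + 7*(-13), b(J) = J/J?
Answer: -303529/273 ≈ -1111.8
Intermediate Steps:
b(J) = 1
U = -92 (U = -1 - 91 = -92)
B(D) = 6*D*(-92 + D) (B(D) = 3*((D + D)*(D - 92)) = 3*((2*D)*(-92 + D)) = 3*(2*D*(-92 + D)) = 6*D*(-92 + D))
607058/B(b(-23)) = 607058/((6*1*(-92 + 1))) = 607058/((6*1*(-91))) = 607058/(-546) = 607058*(-1/546) = -303529/273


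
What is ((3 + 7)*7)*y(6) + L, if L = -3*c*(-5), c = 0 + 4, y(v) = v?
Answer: 480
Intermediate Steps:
c = 4
L = 60 (L = -3*4*(-5) = -12*(-5) = 60)
((3 + 7)*7)*y(6) + L = ((3 + 7)*7)*6 + 60 = (10*7)*6 + 60 = 70*6 + 60 = 420 + 60 = 480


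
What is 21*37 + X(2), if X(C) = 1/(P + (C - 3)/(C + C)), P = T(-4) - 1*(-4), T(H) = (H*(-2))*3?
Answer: 86251/111 ≈ 777.04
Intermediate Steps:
T(H) = -6*H (T(H) = -2*H*3 = -6*H)
P = 28 (P = -6*(-4) - 1*(-4) = 24 + 4 = 28)
X(C) = 1/(28 + (-3 + C)/(2*C)) (X(C) = 1/(28 + (C - 3)/(C + C)) = 1/(28 + (-3 + C)/((2*C))) = 1/(28 + (-3 + C)*(1/(2*C))) = 1/(28 + (-3 + C)/(2*C)))
21*37 + X(2) = 21*37 + (2/3)*2/(-1 + 19*2) = 777 + (2/3)*2/(-1 + 38) = 777 + (2/3)*2/37 = 777 + (2/3)*2*(1/37) = 777 + 4/111 = 86251/111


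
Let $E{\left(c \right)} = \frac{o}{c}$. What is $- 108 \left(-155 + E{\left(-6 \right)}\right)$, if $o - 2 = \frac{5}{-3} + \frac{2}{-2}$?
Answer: $16728$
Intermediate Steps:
$o = - \frac{2}{3}$ ($o = 2 + \left(\frac{5}{-3} + \frac{2}{-2}\right) = 2 + \left(5 \left(- \frac{1}{3}\right) + 2 \left(- \frac{1}{2}\right)\right) = 2 - \frac{8}{3} = - \frac{2}{3} \approx -0.66667$)
$E{\left(c \right)} = - \frac{2}{3 c}$
$- 108 \left(-155 + E{\left(-6 \right)}\right) = - 108 \left(-155 - \frac{2}{3 \left(-6\right)}\right) = - 108 \left(-155 - - \frac{1}{9}\right) = - 108 \left(-155 + \frac{1}{9}\right) = \left(-108\right) \left(- \frac{1394}{9}\right) = 16728$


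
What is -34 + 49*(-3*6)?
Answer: -916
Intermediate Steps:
-34 + 49*(-3*6) = -34 + 49*(-18) = -34 - 882 = -916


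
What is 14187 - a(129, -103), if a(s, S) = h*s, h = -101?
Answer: 27216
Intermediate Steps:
a(s, S) = -101*s
14187 - a(129, -103) = 14187 - (-101)*129 = 14187 - 1*(-13029) = 14187 + 13029 = 27216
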